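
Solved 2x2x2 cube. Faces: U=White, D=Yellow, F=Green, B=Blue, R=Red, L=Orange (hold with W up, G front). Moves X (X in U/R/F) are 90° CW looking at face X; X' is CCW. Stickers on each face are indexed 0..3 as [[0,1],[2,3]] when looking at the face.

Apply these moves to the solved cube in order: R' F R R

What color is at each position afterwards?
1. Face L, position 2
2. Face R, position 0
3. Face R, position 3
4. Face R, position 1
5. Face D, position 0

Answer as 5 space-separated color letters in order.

Answer: O R W B R

Derivation:
After move 1 (R'): R=RRRR U=WBWB F=GWGW D=YGYG B=YBYB
After move 2 (F): F=GGWW U=WBOO R=WRBR D=RRYG L=OYOG
After move 3 (R): R=BWRR U=WGOW F=GRWG D=RYYY B=OBBB
After move 4 (R): R=RBRW U=WROG F=GYWY D=RBYO B=WBGB
Query 1: L[2] = O
Query 2: R[0] = R
Query 3: R[3] = W
Query 4: R[1] = B
Query 5: D[0] = R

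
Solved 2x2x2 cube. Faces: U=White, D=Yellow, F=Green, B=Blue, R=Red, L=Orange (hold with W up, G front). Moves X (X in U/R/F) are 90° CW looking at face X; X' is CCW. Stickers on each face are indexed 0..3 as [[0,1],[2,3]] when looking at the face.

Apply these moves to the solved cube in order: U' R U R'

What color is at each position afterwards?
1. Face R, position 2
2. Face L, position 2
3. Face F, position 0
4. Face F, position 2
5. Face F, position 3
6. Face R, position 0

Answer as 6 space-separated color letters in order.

Answer: W O R G O R

Derivation:
After move 1 (U'): U=WWWW F=OOGG R=GGRR B=RRBB L=BBOO
After move 2 (R): R=RGRG U=WOWG F=OYGY D=YBYR B=WRWB
After move 3 (U): U=WWGO F=RGGY R=WRRG B=BBWB L=OYOO
After move 4 (R'): R=RGWR U=WWGB F=RWGO D=YGYY B=RBBB
Query 1: R[2] = W
Query 2: L[2] = O
Query 3: F[0] = R
Query 4: F[2] = G
Query 5: F[3] = O
Query 6: R[0] = R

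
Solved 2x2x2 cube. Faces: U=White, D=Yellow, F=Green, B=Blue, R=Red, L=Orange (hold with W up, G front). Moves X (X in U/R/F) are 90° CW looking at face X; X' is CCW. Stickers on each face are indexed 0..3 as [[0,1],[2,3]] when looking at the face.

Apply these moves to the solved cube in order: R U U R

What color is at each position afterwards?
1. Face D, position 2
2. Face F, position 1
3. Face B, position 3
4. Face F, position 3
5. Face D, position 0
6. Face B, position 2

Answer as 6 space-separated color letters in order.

After move 1 (R): R=RRRR U=WGWG F=GYGY D=YBYB B=WBWB
After move 2 (U): U=WWGG F=RRGY R=WBRR B=OOWB L=GYOO
After move 3 (U): U=GWGW F=WBGY R=OORR B=GYWB L=RROO
After move 4 (R): R=RORO U=GBGY F=WBGB D=YWYG B=WYWB
Query 1: D[2] = Y
Query 2: F[1] = B
Query 3: B[3] = B
Query 4: F[3] = B
Query 5: D[0] = Y
Query 6: B[2] = W

Answer: Y B B B Y W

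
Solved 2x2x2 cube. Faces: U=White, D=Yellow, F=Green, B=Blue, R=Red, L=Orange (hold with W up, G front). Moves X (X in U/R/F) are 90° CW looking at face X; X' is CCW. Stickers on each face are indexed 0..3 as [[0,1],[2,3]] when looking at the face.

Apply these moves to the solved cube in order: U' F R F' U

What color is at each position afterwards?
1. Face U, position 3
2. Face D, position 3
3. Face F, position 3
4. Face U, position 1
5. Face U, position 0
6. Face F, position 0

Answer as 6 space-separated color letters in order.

Answer: O R G W W B

Derivation:
After move 1 (U'): U=WWWW F=OOGG R=GGRR B=RRBB L=BBOO
After move 2 (F): F=GOGO U=WWOB R=WGWR D=RGYY L=BYOY
After move 3 (R): R=WWRG U=WOOO F=GGGY D=RBYR B=BRWB
After move 4 (F'): F=GYGG U=WOWR R=BWRG D=YYYR L=BOOO
After move 5 (U): U=WWRO F=BWGG R=BRRG B=BOWB L=GYOO
Query 1: U[3] = O
Query 2: D[3] = R
Query 3: F[3] = G
Query 4: U[1] = W
Query 5: U[0] = W
Query 6: F[0] = B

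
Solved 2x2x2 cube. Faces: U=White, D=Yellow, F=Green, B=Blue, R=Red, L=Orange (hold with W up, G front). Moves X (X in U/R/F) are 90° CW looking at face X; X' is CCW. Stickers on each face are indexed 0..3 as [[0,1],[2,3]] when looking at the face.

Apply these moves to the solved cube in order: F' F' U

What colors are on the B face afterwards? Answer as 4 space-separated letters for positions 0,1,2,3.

After move 1 (F'): F=GGGG U=WWRR R=YRYR D=OOYY L=OWOW
After move 2 (F'): F=GGGG U=WWYY R=OROR D=WWYY L=OROR
After move 3 (U): U=YWYW F=ORGG R=BBOR B=ORBB L=GGOR
Query: B face = ORBB

Answer: O R B B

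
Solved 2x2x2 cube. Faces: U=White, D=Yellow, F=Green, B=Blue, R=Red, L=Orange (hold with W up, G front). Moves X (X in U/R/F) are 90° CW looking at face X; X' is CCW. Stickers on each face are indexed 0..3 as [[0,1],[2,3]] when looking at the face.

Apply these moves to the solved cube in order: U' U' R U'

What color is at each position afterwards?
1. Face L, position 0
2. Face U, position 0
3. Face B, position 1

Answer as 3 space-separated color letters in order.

After move 1 (U'): U=WWWW F=OOGG R=GGRR B=RRBB L=BBOO
After move 2 (U'): U=WWWW F=BBGG R=OORR B=GGBB L=RROO
After move 3 (R): R=RORO U=WBWG F=BYGY D=YBYG B=WGWB
After move 4 (U'): U=BGWW F=RRGY R=BYRO B=ROWB L=WGOO
Query 1: L[0] = W
Query 2: U[0] = B
Query 3: B[1] = O

Answer: W B O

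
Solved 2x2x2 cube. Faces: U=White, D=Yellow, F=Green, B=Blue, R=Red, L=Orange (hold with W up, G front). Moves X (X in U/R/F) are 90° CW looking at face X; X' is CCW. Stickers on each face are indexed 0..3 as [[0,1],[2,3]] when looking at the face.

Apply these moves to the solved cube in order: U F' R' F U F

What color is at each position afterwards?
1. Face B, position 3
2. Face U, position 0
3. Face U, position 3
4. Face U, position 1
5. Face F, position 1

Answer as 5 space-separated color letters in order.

After move 1 (U): U=WWWW F=RRGG R=BBRR B=OOBB L=GGOO
After move 2 (F'): F=RGRG U=WWBR R=YBYR D=GOYY L=GWOW
After move 3 (R'): R=BRYY U=WBBO F=RWRR D=GGYG B=YOOB
After move 4 (F): F=RRRW U=WBWW R=BROY D=YBYG L=GGOG
After move 5 (U): U=WWWB F=BRRW R=YOOY B=GGOB L=RROG
After move 6 (F): F=RBWR U=WWGR R=WOBY D=OYYG L=RYOB
Query 1: B[3] = B
Query 2: U[0] = W
Query 3: U[3] = R
Query 4: U[1] = W
Query 5: F[1] = B

Answer: B W R W B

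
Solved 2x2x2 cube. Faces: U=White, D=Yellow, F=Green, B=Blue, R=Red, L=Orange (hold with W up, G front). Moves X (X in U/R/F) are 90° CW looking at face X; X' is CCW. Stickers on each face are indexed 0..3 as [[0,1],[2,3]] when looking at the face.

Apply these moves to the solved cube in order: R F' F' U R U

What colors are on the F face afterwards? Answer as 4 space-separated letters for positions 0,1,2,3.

After move 1 (R): R=RRRR U=WGWG F=GYGY D=YBYB B=WBWB
After move 2 (F'): F=YYGG U=WGRR R=BRYR D=OOYB L=OGOW
After move 3 (F'): F=YGYG U=WGBY R=OROR D=GWYB L=OROR
After move 4 (U): U=BWYG F=ORYG R=WBOR B=ORWB L=YGOR
After move 5 (R): R=OWRB U=BRYG F=OWYB D=GWYO B=GRWB
After move 6 (U): U=YBGR F=OWYB R=GRRB B=YGWB L=OWOR
Query: F face = OWYB

Answer: O W Y B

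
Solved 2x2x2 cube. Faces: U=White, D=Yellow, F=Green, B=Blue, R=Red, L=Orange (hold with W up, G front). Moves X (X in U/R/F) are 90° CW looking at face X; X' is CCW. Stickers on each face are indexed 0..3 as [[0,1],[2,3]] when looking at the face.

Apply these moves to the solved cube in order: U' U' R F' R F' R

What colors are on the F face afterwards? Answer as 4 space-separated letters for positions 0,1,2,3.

After move 1 (U'): U=WWWW F=OOGG R=GGRR B=RRBB L=BBOO
After move 2 (U'): U=WWWW F=BBGG R=OORR B=GGBB L=RROO
After move 3 (R): R=RORO U=WBWG F=BYGY D=YBYG B=WGWB
After move 4 (F'): F=YYBG U=WBRR R=BOYO D=ROYG L=RGOW
After move 5 (R): R=YBOO U=WYRG F=YOBG D=RWYW B=RGBB
After move 6 (F'): F=OGYB U=WYYO R=WBRO D=GWYW L=RGOR
After move 7 (R): R=RWOB U=WGYB F=OWYW D=GBYR B=OGYB
Query: F face = OWYW

Answer: O W Y W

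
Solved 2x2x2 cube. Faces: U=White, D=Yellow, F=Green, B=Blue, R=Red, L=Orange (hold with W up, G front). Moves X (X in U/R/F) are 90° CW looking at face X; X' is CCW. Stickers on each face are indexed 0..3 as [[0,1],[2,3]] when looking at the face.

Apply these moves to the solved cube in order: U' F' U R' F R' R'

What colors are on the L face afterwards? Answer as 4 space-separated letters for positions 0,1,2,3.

Answer: O B O G

Derivation:
After move 1 (U'): U=WWWW F=OOGG R=GGRR B=RRBB L=BBOO
After move 2 (F'): F=OGOG U=WWGR R=YGYR D=BOYY L=BWOW
After move 3 (U): U=GWRW F=YGOG R=RRYR B=BWBB L=OGOW
After move 4 (R'): R=RRRY U=GBRB F=YWOW D=BGYG B=YWOB
After move 5 (F): F=OYWW U=GBWG R=RRBY D=RRYG L=OBOG
After move 6 (R'): R=RYRB U=GOWY F=OBWG D=RYYW B=GWRB
After move 7 (R'): R=YBRR U=GRWG F=OOWY D=RBYG B=WWYB
Query: L face = OBOG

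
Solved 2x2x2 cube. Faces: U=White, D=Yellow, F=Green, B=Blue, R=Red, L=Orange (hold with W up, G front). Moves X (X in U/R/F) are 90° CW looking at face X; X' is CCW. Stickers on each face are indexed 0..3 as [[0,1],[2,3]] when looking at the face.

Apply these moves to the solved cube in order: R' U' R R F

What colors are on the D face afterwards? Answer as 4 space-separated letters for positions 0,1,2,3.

After move 1 (R'): R=RRRR U=WBWB F=GWGW D=YGYG B=YBYB
After move 2 (U'): U=BBWW F=OOGW R=GWRR B=RRYB L=YBOO
After move 3 (R): R=RGRW U=BOWW F=OGGG D=YYYR B=WRBB
After move 4 (R): R=RRWG U=BGWG F=OYGR D=YBYW B=WROB
After move 5 (F): F=GORY U=BGOB R=WRGG D=WRYW L=YYOB
Query: D face = WRYW

Answer: W R Y W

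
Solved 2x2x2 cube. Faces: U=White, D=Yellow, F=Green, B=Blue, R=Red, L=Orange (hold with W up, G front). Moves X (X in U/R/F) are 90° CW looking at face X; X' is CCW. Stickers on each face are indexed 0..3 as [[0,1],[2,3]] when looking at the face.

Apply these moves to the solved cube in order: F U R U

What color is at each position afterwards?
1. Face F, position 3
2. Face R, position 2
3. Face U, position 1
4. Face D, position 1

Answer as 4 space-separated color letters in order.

After move 1 (F): F=GGGG U=WWOO R=WRWR D=RRYY L=OYOY
After move 2 (U): U=OWOW F=WRGG R=BBWR B=OYBB L=GGOY
After move 3 (R): R=WBRB U=OROG F=WRGY D=RBYO B=WYWB
After move 4 (U): U=OOGR F=WBGY R=WYRB B=GGWB L=WROY
Query 1: F[3] = Y
Query 2: R[2] = R
Query 3: U[1] = O
Query 4: D[1] = B

Answer: Y R O B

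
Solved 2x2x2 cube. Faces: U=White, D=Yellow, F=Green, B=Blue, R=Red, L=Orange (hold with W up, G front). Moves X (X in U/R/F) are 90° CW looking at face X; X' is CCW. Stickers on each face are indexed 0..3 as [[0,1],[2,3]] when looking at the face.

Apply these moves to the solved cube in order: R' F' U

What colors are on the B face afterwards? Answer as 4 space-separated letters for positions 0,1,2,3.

Answer: O B Y B

Derivation:
After move 1 (R'): R=RRRR U=WBWB F=GWGW D=YGYG B=YBYB
After move 2 (F'): F=WWGG U=WBRR R=GRYR D=OOYG L=OBOW
After move 3 (U): U=RWRB F=GRGG R=YBYR B=OBYB L=WWOW
Query: B face = OBYB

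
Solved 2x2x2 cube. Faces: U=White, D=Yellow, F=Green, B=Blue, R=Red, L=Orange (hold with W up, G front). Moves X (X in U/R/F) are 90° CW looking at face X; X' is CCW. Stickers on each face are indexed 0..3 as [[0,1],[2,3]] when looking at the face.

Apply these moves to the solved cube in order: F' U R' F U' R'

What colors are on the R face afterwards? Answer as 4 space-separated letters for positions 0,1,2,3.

After move 1 (F'): F=GGGG U=WWRR R=YRYR D=OOYY L=OWOW
After move 2 (U): U=RWRW F=YRGG R=BBYR B=OWBB L=GGOW
After move 3 (R'): R=BRBY U=RBRO F=YWGW D=ORYG B=YWOB
After move 4 (F): F=GYWW U=RBWG R=RROY D=BBYG L=GOOR
After move 5 (U'): U=BGRW F=GOWW R=GYOY B=RROB L=YWOR
After move 6 (R'): R=YYGO U=BORR F=GGWW D=BOYW B=GRBB
Query: R face = YYGO

Answer: Y Y G O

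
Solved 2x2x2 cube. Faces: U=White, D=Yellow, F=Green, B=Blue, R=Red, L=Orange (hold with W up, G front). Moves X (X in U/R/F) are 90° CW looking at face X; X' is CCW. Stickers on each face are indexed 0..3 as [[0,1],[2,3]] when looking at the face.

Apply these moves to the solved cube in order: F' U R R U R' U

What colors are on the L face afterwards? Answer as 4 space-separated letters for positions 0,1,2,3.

Answer: R R O W

Derivation:
After move 1 (F'): F=GGGG U=WWRR R=YRYR D=OOYY L=OWOW
After move 2 (U): U=RWRW F=YRGG R=BBYR B=OWBB L=GGOW
After move 3 (R): R=YBRB U=RRRG F=YOGY D=OBYO B=WWWB
After move 4 (R): R=RYBB U=RORY F=YBGO D=OWYW B=GWRB
After move 5 (U): U=RRYO F=RYGO R=GWBB B=GGRB L=YBOW
After move 6 (R'): R=WBGB U=RRYG F=RRGO D=OYYO B=WGWB
After move 7 (U): U=YRGR F=WBGO R=WGGB B=YBWB L=RROW
Query: L face = RROW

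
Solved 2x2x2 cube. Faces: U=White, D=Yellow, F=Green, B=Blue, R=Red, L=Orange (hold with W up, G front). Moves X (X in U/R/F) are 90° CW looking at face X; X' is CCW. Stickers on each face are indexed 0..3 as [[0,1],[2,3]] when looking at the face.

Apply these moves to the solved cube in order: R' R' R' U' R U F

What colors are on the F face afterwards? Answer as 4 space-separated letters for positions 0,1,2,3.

Answer: G R B G

Derivation:
After move 1 (R'): R=RRRR U=WBWB F=GWGW D=YGYG B=YBYB
After move 2 (R'): R=RRRR U=WYWY F=GBGB D=YWYW B=GBGB
After move 3 (R'): R=RRRR U=WGWG F=GYGY D=YBYB B=WBWB
After move 4 (U'): U=GGWW F=OOGY R=GYRR B=RRWB L=WBOO
After move 5 (R): R=RGRY U=GOWY F=OBGB D=YWYR B=WRGB
After move 6 (U): U=WGYO F=RGGB R=WRRY B=WBGB L=OBOO
After move 7 (F): F=GRBG U=WGOB R=YROY D=RWYR L=OYOW
Query: F face = GRBG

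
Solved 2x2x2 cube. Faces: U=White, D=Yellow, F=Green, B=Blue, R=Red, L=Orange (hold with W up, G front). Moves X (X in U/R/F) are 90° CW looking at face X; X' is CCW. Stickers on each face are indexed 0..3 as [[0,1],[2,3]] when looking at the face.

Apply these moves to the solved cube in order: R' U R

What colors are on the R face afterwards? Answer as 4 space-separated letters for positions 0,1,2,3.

Answer: R Y R B

Derivation:
After move 1 (R'): R=RRRR U=WBWB F=GWGW D=YGYG B=YBYB
After move 2 (U): U=WWBB F=RRGW R=YBRR B=OOYB L=GWOO
After move 3 (R): R=RYRB U=WRBW F=RGGG D=YYYO B=BOWB
Query: R face = RYRB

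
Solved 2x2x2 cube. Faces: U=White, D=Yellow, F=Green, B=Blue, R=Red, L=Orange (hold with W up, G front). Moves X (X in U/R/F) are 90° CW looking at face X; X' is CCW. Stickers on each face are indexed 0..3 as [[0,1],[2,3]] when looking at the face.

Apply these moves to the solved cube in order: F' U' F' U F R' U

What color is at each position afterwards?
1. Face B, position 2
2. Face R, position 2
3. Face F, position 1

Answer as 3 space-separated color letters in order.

Answer: Y Y R

Derivation:
After move 1 (F'): F=GGGG U=WWRR R=YRYR D=OOYY L=OWOW
After move 2 (U'): U=WRWR F=OWGG R=GGYR B=YRBB L=BBOW
After move 3 (F'): F=WGOG U=WRGY R=OGOR D=BWYY L=BROW
After move 4 (U): U=GWYR F=OGOG R=YROR B=BRBB L=WGOW
After move 5 (F): F=OOGG U=GWWG R=YRRR D=OYYY L=WBOW
After move 6 (R'): R=RRYR U=GBWB F=OWGG D=OOYG B=YRYB
After move 7 (U): U=WGBB F=RRGG R=YRYR B=WBYB L=OWOW
Query 1: B[2] = Y
Query 2: R[2] = Y
Query 3: F[1] = R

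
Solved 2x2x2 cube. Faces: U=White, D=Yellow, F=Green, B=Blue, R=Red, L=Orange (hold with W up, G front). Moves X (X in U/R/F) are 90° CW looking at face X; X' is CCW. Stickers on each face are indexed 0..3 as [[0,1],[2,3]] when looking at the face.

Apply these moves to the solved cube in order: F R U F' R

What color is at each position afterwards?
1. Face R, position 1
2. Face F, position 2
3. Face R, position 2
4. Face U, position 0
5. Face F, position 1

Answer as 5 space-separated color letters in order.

After move 1 (F): F=GGGG U=WWOO R=WRWR D=RRYY L=OYOY
After move 2 (R): R=WWRR U=WGOG F=GRGY D=RBYB B=OBWB
After move 3 (U): U=OWGG F=WWGY R=OBRR B=OYWB L=GROY
After move 4 (F'): F=WYWG U=OWOR R=BBRR D=RYYB L=GGOG
After move 5 (R): R=RBRB U=OYOG F=WYWB D=RWYO B=RYWB
Query 1: R[1] = B
Query 2: F[2] = W
Query 3: R[2] = R
Query 4: U[0] = O
Query 5: F[1] = Y

Answer: B W R O Y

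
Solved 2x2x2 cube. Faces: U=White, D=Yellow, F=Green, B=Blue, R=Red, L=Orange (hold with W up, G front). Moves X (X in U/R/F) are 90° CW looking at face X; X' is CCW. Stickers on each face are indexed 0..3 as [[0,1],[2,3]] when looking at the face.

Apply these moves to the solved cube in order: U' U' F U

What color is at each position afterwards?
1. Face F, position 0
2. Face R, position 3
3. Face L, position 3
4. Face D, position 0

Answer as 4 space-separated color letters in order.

Answer: W R Y R

Derivation:
After move 1 (U'): U=WWWW F=OOGG R=GGRR B=RRBB L=BBOO
After move 2 (U'): U=WWWW F=BBGG R=OORR B=GGBB L=RROO
After move 3 (F): F=GBGB U=WWOR R=WOWR D=ROYY L=RYOY
After move 4 (U): U=OWRW F=WOGB R=GGWR B=RYBB L=GBOY
Query 1: F[0] = W
Query 2: R[3] = R
Query 3: L[3] = Y
Query 4: D[0] = R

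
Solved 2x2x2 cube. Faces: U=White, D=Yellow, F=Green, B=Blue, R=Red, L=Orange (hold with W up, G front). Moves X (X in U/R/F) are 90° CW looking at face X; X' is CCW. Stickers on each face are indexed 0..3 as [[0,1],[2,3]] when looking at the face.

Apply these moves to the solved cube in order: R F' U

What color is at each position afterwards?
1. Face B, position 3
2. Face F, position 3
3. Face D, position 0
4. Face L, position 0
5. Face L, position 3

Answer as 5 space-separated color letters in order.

Answer: B G O Y W

Derivation:
After move 1 (R): R=RRRR U=WGWG F=GYGY D=YBYB B=WBWB
After move 2 (F'): F=YYGG U=WGRR R=BRYR D=OOYB L=OGOW
After move 3 (U): U=RWRG F=BRGG R=WBYR B=OGWB L=YYOW
Query 1: B[3] = B
Query 2: F[3] = G
Query 3: D[0] = O
Query 4: L[0] = Y
Query 5: L[3] = W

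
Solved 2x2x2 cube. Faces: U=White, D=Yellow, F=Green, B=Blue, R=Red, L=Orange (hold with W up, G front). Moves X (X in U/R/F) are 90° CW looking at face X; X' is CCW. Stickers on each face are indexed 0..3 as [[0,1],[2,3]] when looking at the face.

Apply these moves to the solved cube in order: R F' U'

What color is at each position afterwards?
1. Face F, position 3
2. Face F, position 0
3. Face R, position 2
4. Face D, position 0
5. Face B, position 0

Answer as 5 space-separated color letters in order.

After move 1 (R): R=RRRR U=WGWG F=GYGY D=YBYB B=WBWB
After move 2 (F'): F=YYGG U=WGRR R=BRYR D=OOYB L=OGOW
After move 3 (U'): U=GRWR F=OGGG R=YYYR B=BRWB L=WBOW
Query 1: F[3] = G
Query 2: F[0] = O
Query 3: R[2] = Y
Query 4: D[0] = O
Query 5: B[0] = B

Answer: G O Y O B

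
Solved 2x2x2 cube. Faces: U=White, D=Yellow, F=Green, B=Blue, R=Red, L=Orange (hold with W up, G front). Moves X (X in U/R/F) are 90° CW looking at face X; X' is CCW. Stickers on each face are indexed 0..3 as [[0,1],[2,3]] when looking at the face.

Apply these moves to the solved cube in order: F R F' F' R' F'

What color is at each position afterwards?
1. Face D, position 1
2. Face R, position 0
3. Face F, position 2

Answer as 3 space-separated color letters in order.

Answer: W G Y

Derivation:
After move 1 (F): F=GGGG U=WWOO R=WRWR D=RRYY L=OYOY
After move 2 (R): R=WWRR U=WGOG F=GRGY D=RBYB B=OBWB
After move 3 (F'): F=RYGG U=WGWR R=BWRR D=YYYB L=OGOO
After move 4 (F'): F=YGRG U=WGBR R=YWYR D=GOYB L=OROW
After move 5 (R'): R=WRYY U=WWBO F=YGRR D=GGYG B=BBOB
After move 6 (F'): F=GRYR U=WWWY R=GRGY D=RWYG L=OOOB
Query 1: D[1] = W
Query 2: R[0] = G
Query 3: F[2] = Y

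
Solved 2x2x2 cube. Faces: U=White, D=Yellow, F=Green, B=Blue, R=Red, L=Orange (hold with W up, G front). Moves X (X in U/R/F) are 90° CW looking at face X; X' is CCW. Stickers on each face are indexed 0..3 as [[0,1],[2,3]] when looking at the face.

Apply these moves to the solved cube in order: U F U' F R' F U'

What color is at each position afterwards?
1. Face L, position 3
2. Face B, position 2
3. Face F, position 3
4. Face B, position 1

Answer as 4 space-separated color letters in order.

Answer: G G G R

Derivation:
After move 1 (U): U=WWWW F=RRGG R=BBRR B=OOBB L=GGOO
After move 2 (F): F=GRGR U=WWOG R=WBWR D=RBYY L=GYOY
After move 3 (U'): U=WGWO F=GYGR R=GRWR B=WBBB L=OOOY
After move 4 (F): F=GGRY U=WGYO R=WROR D=WGYY L=OROB
After move 5 (R'): R=RRWO U=WBYW F=GGRO D=WGYY B=YBGB
After move 6 (F): F=RGOG U=WBBR R=YRWO D=WRYY L=OWOG
After move 7 (U'): U=BRWB F=OWOG R=RGWO B=YRGB L=YBOG
Query 1: L[3] = G
Query 2: B[2] = G
Query 3: F[3] = G
Query 4: B[1] = R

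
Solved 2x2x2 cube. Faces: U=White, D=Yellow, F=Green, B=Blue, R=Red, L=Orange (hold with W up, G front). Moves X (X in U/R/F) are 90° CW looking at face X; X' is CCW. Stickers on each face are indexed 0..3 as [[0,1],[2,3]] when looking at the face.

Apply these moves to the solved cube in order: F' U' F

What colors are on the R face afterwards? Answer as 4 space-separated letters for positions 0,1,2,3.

Answer: W G R R

Derivation:
After move 1 (F'): F=GGGG U=WWRR R=YRYR D=OOYY L=OWOW
After move 2 (U'): U=WRWR F=OWGG R=GGYR B=YRBB L=BBOW
After move 3 (F): F=GOGW U=WRWB R=WGRR D=YGYY L=BOOO
Query: R face = WGRR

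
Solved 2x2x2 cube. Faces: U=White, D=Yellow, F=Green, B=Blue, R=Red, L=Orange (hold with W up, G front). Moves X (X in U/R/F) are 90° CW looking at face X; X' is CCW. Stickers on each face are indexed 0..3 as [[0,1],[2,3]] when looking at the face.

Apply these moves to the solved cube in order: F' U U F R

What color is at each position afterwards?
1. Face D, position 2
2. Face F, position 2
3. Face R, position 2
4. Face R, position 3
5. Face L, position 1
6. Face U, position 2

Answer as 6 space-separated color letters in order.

Answer: Y G R W O W

Derivation:
After move 1 (F'): F=GGGG U=WWRR R=YRYR D=OOYY L=OWOW
After move 2 (U): U=RWRW F=YRGG R=BBYR B=OWBB L=GGOW
After move 3 (U): U=RRWW F=BBGG R=OWYR B=GGBB L=YROW
After move 4 (F): F=GBGB U=RRWR R=WWWR D=YOYY L=YOOO
After move 5 (R): R=WWRW U=RBWB F=GOGY D=YBYG B=RGRB
Query 1: D[2] = Y
Query 2: F[2] = G
Query 3: R[2] = R
Query 4: R[3] = W
Query 5: L[1] = O
Query 6: U[2] = W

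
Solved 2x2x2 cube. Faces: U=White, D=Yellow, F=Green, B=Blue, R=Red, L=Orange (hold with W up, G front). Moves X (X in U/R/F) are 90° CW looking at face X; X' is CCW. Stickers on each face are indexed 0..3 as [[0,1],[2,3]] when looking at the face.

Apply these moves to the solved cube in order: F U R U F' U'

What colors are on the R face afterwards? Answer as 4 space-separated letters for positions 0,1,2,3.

Answer: B Y R B

Derivation:
After move 1 (F): F=GGGG U=WWOO R=WRWR D=RRYY L=OYOY
After move 2 (U): U=OWOW F=WRGG R=BBWR B=OYBB L=GGOY
After move 3 (R): R=WBRB U=OROG F=WRGY D=RBYO B=WYWB
After move 4 (U): U=OOGR F=WBGY R=WYRB B=GGWB L=WROY
After move 5 (F'): F=BYWG U=OOWR R=BYRB D=RYYO L=WROG
After move 6 (U'): U=OROW F=WRWG R=BYRB B=BYWB L=GGOG
Query: R face = BYRB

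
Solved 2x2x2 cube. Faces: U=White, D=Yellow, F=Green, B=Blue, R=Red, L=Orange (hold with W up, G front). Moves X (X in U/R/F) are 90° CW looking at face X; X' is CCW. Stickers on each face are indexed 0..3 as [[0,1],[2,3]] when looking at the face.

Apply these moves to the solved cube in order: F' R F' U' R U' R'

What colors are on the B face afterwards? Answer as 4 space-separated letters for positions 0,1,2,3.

After move 1 (F'): F=GGGG U=WWRR R=YRYR D=OOYY L=OWOW
After move 2 (R): R=YYRR U=WGRG F=GOGY D=OBYB B=RBWB
After move 3 (F'): F=OYGG U=WGYR R=BYOR D=WWYB L=OGOR
After move 4 (U'): U=GRWY F=OGGG R=OYOR B=BYWB L=RBOR
After move 5 (R): R=OORY U=GGWG F=OWGB D=WWYB B=YYRB
After move 6 (U'): U=GGGW F=RBGB R=OWRY B=OORB L=YYOR
After move 7 (R'): R=WYOR U=GRGO F=RGGW D=WBYB B=BOWB
Query: B face = BOWB

Answer: B O W B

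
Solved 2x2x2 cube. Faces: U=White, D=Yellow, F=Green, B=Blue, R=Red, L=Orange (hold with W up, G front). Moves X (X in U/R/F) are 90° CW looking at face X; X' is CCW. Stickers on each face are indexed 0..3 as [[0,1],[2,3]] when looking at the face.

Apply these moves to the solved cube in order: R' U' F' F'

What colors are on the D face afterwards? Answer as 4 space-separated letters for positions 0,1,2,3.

Answer: W W Y G

Derivation:
After move 1 (R'): R=RRRR U=WBWB F=GWGW D=YGYG B=YBYB
After move 2 (U'): U=BBWW F=OOGW R=GWRR B=RRYB L=YBOO
After move 3 (F'): F=OWOG U=BBGR R=GWYR D=BOYG L=YWOW
After move 4 (F'): F=WGOO U=BBGY R=OWBR D=WWYG L=YROG
Query: D face = WWYG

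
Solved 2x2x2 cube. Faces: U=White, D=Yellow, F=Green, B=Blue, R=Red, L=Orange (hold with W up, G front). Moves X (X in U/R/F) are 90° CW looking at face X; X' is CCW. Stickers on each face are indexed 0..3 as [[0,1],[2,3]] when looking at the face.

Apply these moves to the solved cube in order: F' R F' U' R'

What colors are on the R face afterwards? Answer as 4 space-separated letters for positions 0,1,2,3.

After move 1 (F'): F=GGGG U=WWRR R=YRYR D=OOYY L=OWOW
After move 2 (R): R=YYRR U=WGRG F=GOGY D=OBYB B=RBWB
After move 3 (F'): F=OYGG U=WGYR R=BYOR D=WWYB L=OGOR
After move 4 (U'): U=GRWY F=OGGG R=OYOR B=BYWB L=RBOR
After move 5 (R'): R=YROO U=GWWB F=ORGY D=WGYG B=BYWB
Query: R face = YROO

Answer: Y R O O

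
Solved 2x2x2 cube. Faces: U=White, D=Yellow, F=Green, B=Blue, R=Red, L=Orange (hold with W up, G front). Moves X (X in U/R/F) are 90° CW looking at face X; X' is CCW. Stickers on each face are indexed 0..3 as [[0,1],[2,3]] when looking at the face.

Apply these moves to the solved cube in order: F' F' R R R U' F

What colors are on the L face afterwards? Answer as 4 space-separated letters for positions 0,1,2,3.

After move 1 (F'): F=GGGG U=WWRR R=YRYR D=OOYY L=OWOW
After move 2 (F'): F=GGGG U=WWYY R=OROR D=WWYY L=OROR
After move 3 (R): R=OORR U=WGYG F=GWGY D=WBYB B=YBWB
After move 4 (R): R=RORO U=WWYY F=GBGB D=WWYY B=GBGB
After move 5 (R): R=RROO U=WBYB F=GWGY D=WGYG B=YBWB
After move 6 (U'): U=BBWY F=ORGY R=GWOO B=RRWB L=YBOR
After move 7 (F): F=GOYR U=BBRB R=WWYO D=OGYG L=YWOG
Query: L face = YWOG

Answer: Y W O G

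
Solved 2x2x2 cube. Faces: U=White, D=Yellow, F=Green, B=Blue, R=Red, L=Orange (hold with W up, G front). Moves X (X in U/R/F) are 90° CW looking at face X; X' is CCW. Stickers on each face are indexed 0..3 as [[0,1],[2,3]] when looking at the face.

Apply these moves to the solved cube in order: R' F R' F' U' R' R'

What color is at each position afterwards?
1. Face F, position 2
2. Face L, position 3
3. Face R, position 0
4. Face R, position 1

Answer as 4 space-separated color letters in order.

After move 1 (R'): R=RRRR U=WBWB F=GWGW D=YGYG B=YBYB
After move 2 (F): F=GGWW U=WBOO R=WRBR D=RRYG L=OYOG
After move 3 (R'): R=RRWB U=WYOY F=GBWO D=RGYW B=GBRB
After move 4 (F'): F=BOGW U=WYRW R=GRRB D=YGYW L=OYOO
After move 5 (U'): U=YWWR F=OYGW R=BORB B=GRRB L=GBOO
After move 6 (R'): R=OBBR U=YRWG F=OWGR D=YYYW B=WRGB
After move 7 (R'): R=BROB U=YGWW F=ORGG D=YWYR B=WRYB
Query 1: F[2] = G
Query 2: L[3] = O
Query 3: R[0] = B
Query 4: R[1] = R

Answer: G O B R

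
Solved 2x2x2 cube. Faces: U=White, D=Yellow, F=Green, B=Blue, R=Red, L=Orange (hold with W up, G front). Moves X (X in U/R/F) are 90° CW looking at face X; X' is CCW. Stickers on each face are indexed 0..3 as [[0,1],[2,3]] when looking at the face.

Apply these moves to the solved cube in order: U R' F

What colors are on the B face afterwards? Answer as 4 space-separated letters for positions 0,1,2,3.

Answer: Y O Y B

Derivation:
After move 1 (U): U=WWWW F=RRGG R=BBRR B=OOBB L=GGOO
After move 2 (R'): R=BRBR U=WBWO F=RWGW D=YRYG B=YOYB
After move 3 (F): F=GRWW U=WBOG R=WROR D=BBYG L=GYOR
Query: B face = YOYB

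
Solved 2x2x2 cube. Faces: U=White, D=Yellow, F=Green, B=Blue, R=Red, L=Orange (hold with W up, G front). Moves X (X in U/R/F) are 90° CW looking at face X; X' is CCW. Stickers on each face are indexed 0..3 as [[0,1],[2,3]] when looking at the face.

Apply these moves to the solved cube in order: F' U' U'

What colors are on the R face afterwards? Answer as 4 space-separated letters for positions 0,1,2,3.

After move 1 (F'): F=GGGG U=WWRR R=YRYR D=OOYY L=OWOW
After move 2 (U'): U=WRWR F=OWGG R=GGYR B=YRBB L=BBOW
After move 3 (U'): U=RRWW F=BBGG R=OWYR B=GGBB L=YROW
Query: R face = OWYR

Answer: O W Y R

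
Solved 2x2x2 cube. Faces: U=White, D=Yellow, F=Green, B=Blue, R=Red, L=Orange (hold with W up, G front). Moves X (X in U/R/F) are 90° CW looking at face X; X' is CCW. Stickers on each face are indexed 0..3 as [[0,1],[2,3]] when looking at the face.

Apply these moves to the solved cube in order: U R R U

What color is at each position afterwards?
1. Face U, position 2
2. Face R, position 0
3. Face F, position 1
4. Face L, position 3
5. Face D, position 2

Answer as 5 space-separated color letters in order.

Answer: Y G R O Y

Derivation:
After move 1 (U): U=WWWW F=RRGG R=BBRR B=OOBB L=GGOO
After move 2 (R): R=RBRB U=WRWG F=RYGY D=YBYO B=WOWB
After move 3 (R): R=RRBB U=WYWY F=RBGO D=YWYW B=GORB
After move 4 (U): U=WWYY F=RRGO R=GOBB B=GGRB L=RBOO
Query 1: U[2] = Y
Query 2: R[0] = G
Query 3: F[1] = R
Query 4: L[3] = O
Query 5: D[2] = Y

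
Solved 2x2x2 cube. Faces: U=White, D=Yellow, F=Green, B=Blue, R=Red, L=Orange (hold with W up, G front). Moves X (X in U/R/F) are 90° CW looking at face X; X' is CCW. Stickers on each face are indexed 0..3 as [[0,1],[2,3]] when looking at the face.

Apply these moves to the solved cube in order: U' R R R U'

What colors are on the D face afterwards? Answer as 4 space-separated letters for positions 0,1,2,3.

Answer: Y O Y G

Derivation:
After move 1 (U'): U=WWWW F=OOGG R=GGRR B=RRBB L=BBOO
After move 2 (R): R=RGRG U=WOWG F=OYGY D=YBYR B=WRWB
After move 3 (R): R=RRGG U=WYWY F=OBGR D=YWYW B=GROB
After move 4 (R): R=GRGR U=WBWR F=OWGW D=YOYG B=YRYB
After move 5 (U'): U=BRWW F=BBGW R=OWGR B=GRYB L=YROO
Query: D face = YOYG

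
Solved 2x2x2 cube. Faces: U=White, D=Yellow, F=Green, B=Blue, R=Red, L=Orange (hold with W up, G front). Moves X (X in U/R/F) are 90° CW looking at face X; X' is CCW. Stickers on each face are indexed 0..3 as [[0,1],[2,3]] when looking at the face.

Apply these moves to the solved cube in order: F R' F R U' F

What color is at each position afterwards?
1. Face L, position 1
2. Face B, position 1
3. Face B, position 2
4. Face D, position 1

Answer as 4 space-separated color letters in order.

After move 1 (F): F=GGGG U=WWOO R=WRWR D=RRYY L=OYOY
After move 2 (R'): R=RRWW U=WBOB F=GWGO D=RGYG B=YBRB
After move 3 (F): F=GGOW U=WBYY R=ORBW D=WRYG L=OROG
After move 4 (R): R=BOWR U=WGYW F=GROG D=WRYY B=YBBB
After move 5 (U'): U=GWWY F=OROG R=GRWR B=BOBB L=YBOG
After move 6 (F): F=OOGR U=GWGB R=WRYR D=WGYY L=YWOR
Query 1: L[1] = W
Query 2: B[1] = O
Query 3: B[2] = B
Query 4: D[1] = G

Answer: W O B G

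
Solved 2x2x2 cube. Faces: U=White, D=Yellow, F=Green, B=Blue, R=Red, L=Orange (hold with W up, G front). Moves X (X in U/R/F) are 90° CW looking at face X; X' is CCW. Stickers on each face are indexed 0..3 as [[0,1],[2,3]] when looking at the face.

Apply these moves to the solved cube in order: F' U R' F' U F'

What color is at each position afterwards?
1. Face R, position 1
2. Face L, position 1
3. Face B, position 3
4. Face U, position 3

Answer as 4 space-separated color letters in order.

Answer: W B B O

Derivation:
After move 1 (F'): F=GGGG U=WWRR R=YRYR D=OOYY L=OWOW
After move 2 (U): U=RWRW F=YRGG R=BBYR B=OWBB L=GGOW
After move 3 (R'): R=BRBY U=RBRO F=YWGW D=ORYG B=YWOB
After move 4 (F'): F=WWYG U=RBBB R=RROY D=GWYG L=GOOR
After move 5 (U): U=BRBB F=RRYG R=YWOY B=GOOB L=WWOR
After move 6 (F'): F=RGRY U=BRYO R=WWGY D=WRYG L=WBOB
Query 1: R[1] = W
Query 2: L[1] = B
Query 3: B[3] = B
Query 4: U[3] = O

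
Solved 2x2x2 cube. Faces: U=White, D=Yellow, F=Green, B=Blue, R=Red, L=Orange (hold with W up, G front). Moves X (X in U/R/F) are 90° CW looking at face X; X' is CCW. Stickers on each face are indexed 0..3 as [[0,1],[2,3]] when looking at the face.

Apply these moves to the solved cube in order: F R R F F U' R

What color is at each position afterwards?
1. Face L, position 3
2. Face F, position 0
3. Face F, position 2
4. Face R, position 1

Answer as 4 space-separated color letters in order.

Answer: R O B B

Derivation:
After move 1 (F): F=GGGG U=WWOO R=WRWR D=RRYY L=OYOY
After move 2 (R): R=WWRR U=WGOG F=GRGY D=RBYB B=OBWB
After move 3 (R): R=RWRW U=WROY F=GBGB D=RWYO B=GBGB
After move 4 (F): F=GGBB U=WRYY R=OWYW D=RRYO L=OROW
After move 5 (F): F=BGBG U=WRWR R=YWYW D=YOYO L=OROR
After move 6 (U'): U=RRWW F=ORBG R=BGYW B=YWGB L=GBOR
After move 7 (R): R=YBWG U=RRWG F=OOBO D=YGYY B=WWRB
Query 1: L[3] = R
Query 2: F[0] = O
Query 3: F[2] = B
Query 4: R[1] = B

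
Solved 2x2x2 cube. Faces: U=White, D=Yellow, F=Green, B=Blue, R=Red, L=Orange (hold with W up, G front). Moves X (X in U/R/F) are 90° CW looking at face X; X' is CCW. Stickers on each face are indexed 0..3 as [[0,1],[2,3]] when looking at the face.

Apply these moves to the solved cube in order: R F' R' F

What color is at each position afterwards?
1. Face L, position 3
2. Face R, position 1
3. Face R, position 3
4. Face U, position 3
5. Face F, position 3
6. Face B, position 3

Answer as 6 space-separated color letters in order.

Answer: Y R Y G G B

Derivation:
After move 1 (R): R=RRRR U=WGWG F=GYGY D=YBYB B=WBWB
After move 2 (F'): F=YYGG U=WGRR R=BRYR D=OOYB L=OGOW
After move 3 (R'): R=RRBY U=WWRW F=YGGR D=OYYG B=BBOB
After move 4 (F): F=GYRG U=WWWG R=RRWY D=BRYG L=OOOY
Query 1: L[3] = Y
Query 2: R[1] = R
Query 3: R[3] = Y
Query 4: U[3] = G
Query 5: F[3] = G
Query 6: B[3] = B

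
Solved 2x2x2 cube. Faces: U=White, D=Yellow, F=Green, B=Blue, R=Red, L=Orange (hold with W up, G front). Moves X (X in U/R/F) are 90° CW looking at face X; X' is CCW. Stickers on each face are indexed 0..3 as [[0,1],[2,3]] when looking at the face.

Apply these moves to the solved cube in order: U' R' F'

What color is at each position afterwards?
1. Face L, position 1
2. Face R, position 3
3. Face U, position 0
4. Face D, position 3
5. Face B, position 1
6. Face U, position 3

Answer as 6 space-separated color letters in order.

After move 1 (U'): U=WWWW F=OOGG R=GGRR B=RRBB L=BBOO
After move 2 (R'): R=GRGR U=WBWR F=OWGW D=YOYG B=YRYB
After move 3 (F'): F=WWOG U=WBGG R=ORYR D=BOYG L=BROW
Query 1: L[1] = R
Query 2: R[3] = R
Query 3: U[0] = W
Query 4: D[3] = G
Query 5: B[1] = R
Query 6: U[3] = G

Answer: R R W G R G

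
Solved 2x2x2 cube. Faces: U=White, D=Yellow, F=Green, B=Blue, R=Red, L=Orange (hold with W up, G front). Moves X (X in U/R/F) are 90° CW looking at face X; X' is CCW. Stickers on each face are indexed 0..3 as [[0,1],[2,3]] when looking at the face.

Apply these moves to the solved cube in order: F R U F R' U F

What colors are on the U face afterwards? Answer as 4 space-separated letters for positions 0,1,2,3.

After move 1 (F): F=GGGG U=WWOO R=WRWR D=RRYY L=OYOY
After move 2 (R): R=WWRR U=WGOG F=GRGY D=RBYB B=OBWB
After move 3 (U): U=OWGG F=WWGY R=OBRR B=OYWB L=GROY
After move 4 (F): F=GWYW U=OWYR R=GBGR D=ROYB L=GROB
After move 5 (R'): R=BRGG U=OWYO F=GWYR D=RWYW B=BYOB
After move 6 (U): U=YOOW F=BRYR R=BYGG B=GROB L=GWOB
After move 7 (F): F=YBRR U=YOBW R=OYWG D=GBYW L=GROW
Query: U face = YOBW

Answer: Y O B W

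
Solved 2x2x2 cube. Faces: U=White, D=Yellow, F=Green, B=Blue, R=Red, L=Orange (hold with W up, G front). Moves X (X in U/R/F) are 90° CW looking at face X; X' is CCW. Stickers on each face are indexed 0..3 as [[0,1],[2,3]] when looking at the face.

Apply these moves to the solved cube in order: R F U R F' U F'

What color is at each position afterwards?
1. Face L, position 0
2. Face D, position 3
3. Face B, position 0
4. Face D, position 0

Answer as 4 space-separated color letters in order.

After move 1 (R): R=RRRR U=WGWG F=GYGY D=YBYB B=WBWB
After move 2 (F): F=GGYY U=WGOO R=WRGR D=RRYB L=OYOB
After move 3 (U): U=OWOG F=WRYY R=WBGR B=OYWB L=GGOB
After move 4 (R): R=GWRB U=OROY F=WRYB D=RWYO B=GYWB
After move 5 (F'): F=RBWY U=ORGR R=WWRB D=GBYO L=GYOO
After move 6 (U): U=GORR F=WWWY R=GYRB B=GYWB L=RBOO
After move 7 (F'): F=WYWW U=GOGR R=BYGB D=BOYO L=RROR
Query 1: L[0] = R
Query 2: D[3] = O
Query 3: B[0] = G
Query 4: D[0] = B

Answer: R O G B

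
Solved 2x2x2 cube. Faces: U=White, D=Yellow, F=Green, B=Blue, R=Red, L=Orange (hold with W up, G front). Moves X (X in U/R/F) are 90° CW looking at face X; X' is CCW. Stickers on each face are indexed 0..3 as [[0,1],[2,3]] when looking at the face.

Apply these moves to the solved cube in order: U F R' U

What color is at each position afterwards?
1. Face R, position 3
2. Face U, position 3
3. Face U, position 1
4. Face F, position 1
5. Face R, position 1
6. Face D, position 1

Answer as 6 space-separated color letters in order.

After move 1 (U): U=WWWW F=RRGG R=BBRR B=OOBB L=GGOO
After move 2 (F): F=GRGR U=WWOG R=WBWR D=RBYY L=GYOY
After move 3 (R'): R=BRWW U=WBOO F=GWGG D=RRYR B=YOBB
After move 4 (U): U=OWOB F=BRGG R=YOWW B=GYBB L=GWOY
Query 1: R[3] = W
Query 2: U[3] = B
Query 3: U[1] = W
Query 4: F[1] = R
Query 5: R[1] = O
Query 6: D[1] = R

Answer: W B W R O R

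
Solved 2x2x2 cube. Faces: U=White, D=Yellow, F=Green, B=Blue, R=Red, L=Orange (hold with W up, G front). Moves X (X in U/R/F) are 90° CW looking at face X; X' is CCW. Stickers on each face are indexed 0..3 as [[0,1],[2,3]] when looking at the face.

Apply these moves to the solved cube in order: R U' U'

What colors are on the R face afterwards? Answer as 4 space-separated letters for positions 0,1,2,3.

Answer: O O R R

Derivation:
After move 1 (R): R=RRRR U=WGWG F=GYGY D=YBYB B=WBWB
After move 2 (U'): U=GGWW F=OOGY R=GYRR B=RRWB L=WBOO
After move 3 (U'): U=GWGW F=WBGY R=OORR B=GYWB L=RROO
Query: R face = OORR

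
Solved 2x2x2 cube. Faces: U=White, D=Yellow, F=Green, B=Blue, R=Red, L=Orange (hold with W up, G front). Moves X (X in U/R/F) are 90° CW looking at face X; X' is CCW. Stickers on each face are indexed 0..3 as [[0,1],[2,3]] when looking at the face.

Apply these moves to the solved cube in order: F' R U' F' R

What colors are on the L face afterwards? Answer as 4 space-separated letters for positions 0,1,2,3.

Answer: R R O W

Derivation:
After move 1 (F'): F=GGGG U=WWRR R=YRYR D=OOYY L=OWOW
After move 2 (R): R=YYRR U=WGRG F=GOGY D=OBYB B=RBWB
After move 3 (U'): U=GGWR F=OWGY R=GORR B=YYWB L=RBOW
After move 4 (F'): F=WYOG U=GGGR R=BOOR D=BWYB L=RROW
After move 5 (R): R=OBRO U=GYGG F=WWOB D=BWYY B=RYGB
Query: L face = RROW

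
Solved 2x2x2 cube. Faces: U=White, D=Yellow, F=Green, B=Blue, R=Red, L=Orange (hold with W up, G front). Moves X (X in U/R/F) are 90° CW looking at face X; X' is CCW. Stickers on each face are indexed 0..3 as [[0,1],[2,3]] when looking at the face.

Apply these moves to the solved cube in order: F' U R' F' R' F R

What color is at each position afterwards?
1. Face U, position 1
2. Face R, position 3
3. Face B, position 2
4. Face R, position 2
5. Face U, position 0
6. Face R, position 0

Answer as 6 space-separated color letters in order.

After move 1 (F'): F=GGGG U=WWRR R=YRYR D=OOYY L=OWOW
After move 2 (U): U=RWRW F=YRGG R=BBYR B=OWBB L=GGOW
After move 3 (R'): R=BRBY U=RBRO F=YWGW D=ORYG B=YWOB
After move 4 (F'): F=WWYG U=RBBB R=RROY D=GWYG L=GOOR
After move 5 (R'): R=RYRO U=ROBY F=WBYB D=GWYG B=GWWB
After move 6 (F): F=YWBB U=RORO R=BYYO D=RRYG L=GGOW
After move 7 (R): R=YBOY U=RWRB F=YRBG D=RWYG B=OWOB
Query 1: U[1] = W
Query 2: R[3] = Y
Query 3: B[2] = O
Query 4: R[2] = O
Query 5: U[0] = R
Query 6: R[0] = Y

Answer: W Y O O R Y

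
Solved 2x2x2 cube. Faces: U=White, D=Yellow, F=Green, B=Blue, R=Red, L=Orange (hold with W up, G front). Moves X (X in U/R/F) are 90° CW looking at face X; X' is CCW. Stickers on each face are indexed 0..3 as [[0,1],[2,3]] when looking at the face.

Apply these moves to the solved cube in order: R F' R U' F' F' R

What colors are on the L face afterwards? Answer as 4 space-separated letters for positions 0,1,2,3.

Answer: R R O Y

Derivation:
After move 1 (R): R=RRRR U=WGWG F=GYGY D=YBYB B=WBWB
After move 2 (F'): F=YYGG U=WGRR R=BRYR D=OOYB L=OGOW
After move 3 (R): R=YBRR U=WYRG F=YOGB D=OWYW B=RBGB
After move 4 (U'): U=YGWR F=OGGB R=YORR B=YBGB L=RBOW
After move 5 (F'): F=GBOG U=YGYR R=WOOR D=BWYW L=RROW
After move 6 (F'): F=BGGO U=YGWO R=WOBR D=RWYW L=RROY
After move 7 (R): R=BWRO U=YGWO F=BWGW D=RGYY B=OBGB
Query: L face = RROY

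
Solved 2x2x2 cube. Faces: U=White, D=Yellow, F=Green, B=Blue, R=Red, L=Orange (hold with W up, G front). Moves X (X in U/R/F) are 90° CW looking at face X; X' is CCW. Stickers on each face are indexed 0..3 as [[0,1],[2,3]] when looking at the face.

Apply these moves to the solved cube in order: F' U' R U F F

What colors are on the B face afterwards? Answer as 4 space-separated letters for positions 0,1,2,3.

Answer: B B R B

Derivation:
After move 1 (F'): F=GGGG U=WWRR R=YRYR D=OOYY L=OWOW
After move 2 (U'): U=WRWR F=OWGG R=GGYR B=YRBB L=BBOW
After move 3 (R): R=YGRG U=WWWG F=OOGY D=OBYY B=RRRB
After move 4 (U): U=WWGW F=YGGY R=RRRG B=BBRB L=OOOW
After move 5 (F): F=GYYG U=WWWO R=GRWG D=RRYY L=OOOB
After move 6 (F): F=YGGY U=WWBO R=WROG D=WGYY L=OROR
Query: B face = BBRB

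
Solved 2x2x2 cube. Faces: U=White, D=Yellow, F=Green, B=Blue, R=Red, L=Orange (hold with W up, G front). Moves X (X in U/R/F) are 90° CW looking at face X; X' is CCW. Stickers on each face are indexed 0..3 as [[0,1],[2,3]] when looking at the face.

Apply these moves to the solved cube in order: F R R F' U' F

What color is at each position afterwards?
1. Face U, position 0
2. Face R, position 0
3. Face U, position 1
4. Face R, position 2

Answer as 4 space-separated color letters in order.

Answer: R W R R

Derivation:
After move 1 (F): F=GGGG U=WWOO R=WRWR D=RRYY L=OYOY
After move 2 (R): R=WWRR U=WGOG F=GRGY D=RBYB B=OBWB
After move 3 (R): R=RWRW U=WROY F=GBGB D=RWYO B=GBGB
After move 4 (F'): F=BBGG U=WRRR R=WWRW D=YYYO L=OYOO
After move 5 (U'): U=RRWR F=OYGG R=BBRW B=WWGB L=GBOO
After move 6 (F): F=GOGY U=RROB R=WBRW D=RBYO L=GYOY
Query 1: U[0] = R
Query 2: R[0] = W
Query 3: U[1] = R
Query 4: R[2] = R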